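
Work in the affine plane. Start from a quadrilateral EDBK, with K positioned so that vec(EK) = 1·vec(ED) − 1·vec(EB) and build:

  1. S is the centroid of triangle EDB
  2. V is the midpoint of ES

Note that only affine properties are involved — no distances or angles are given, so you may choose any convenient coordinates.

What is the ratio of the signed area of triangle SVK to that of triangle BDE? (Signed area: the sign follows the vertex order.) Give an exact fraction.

Assign E = (0, 0), D = (1, 0), B = (0, 1), K = (1, -1) — the answer is frame-independent, so this choice is without loss of generality.
1. S is the centroid of triangle EDB ⇒ S = (1/3, 1/3)
2. V is the midpoint of ES ⇒ V = (1/6, 1/6)
2·[SVK] = 1/3, 2·[BDE] = -1
[SVK]:[BDE] = 1/3:-1 = -1/3

[SVK]:[BDE] = -1/3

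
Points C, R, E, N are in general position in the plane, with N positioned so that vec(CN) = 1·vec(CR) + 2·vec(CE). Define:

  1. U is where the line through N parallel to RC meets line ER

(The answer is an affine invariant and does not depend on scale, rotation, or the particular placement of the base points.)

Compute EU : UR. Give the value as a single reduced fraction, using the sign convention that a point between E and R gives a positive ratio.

Choose coordinates C = (0, 0), R = (1, 0), E = (0, 1), N = (1, 2).
1. U is where the line through N parallel to RC meets line ER ⇒ U = (-1, 2)
U = E + t·(R−E) with t = -1, so EU:UR = t:(1−t) = -1:2

EU:UR = -1/2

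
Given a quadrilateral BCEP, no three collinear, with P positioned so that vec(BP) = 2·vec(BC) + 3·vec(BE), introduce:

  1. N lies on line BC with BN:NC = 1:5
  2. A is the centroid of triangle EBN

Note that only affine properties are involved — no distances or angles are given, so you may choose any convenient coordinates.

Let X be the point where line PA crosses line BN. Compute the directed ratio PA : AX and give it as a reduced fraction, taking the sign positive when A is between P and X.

PA:AX = 8

Choose coordinates B = (0, 0), C = (1, 0), E = (0, 1), P = (2, 3).
1. N lies on line BC with BN:NC = 1:5 ⇒ N = (1/6, 0)
2. A is the centroid of triangle EBN ⇒ A = (1/18, 1/3)
line PA meets BN at X = (-3/16, 0)
A = P + t·(X−P) with t = 8/9, so PA:AX = 8/9:1/9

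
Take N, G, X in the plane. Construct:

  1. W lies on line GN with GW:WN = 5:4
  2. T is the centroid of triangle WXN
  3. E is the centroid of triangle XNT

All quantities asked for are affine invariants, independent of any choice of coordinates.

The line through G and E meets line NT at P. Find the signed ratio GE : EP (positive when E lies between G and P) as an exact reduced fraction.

GE:EP = -31/4

Work in coordinates with N = (0, 0), G = (1, 0), X = (0, 1).
1. W lies on line GN with GW:WN = 5:4 ⇒ W = (4/9, 0)
2. T is the centroid of triangle WXN ⇒ T = (4/27, 1/3)
3. E is the centroid of triangle XNT ⇒ E = (4/81, 4/9)
line GE meets NT at P = (16/93, 12/31)
E = G + t·(P−G) with t = 31/27, so GE:EP = 31/27:-4/27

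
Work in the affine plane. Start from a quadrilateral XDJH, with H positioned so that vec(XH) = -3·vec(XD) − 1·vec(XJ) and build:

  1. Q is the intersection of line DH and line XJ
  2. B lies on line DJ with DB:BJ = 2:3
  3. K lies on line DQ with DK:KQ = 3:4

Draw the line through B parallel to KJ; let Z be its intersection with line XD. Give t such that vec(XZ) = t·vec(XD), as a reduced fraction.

t = 25/31

Choose coordinates X = (0, 0), D = (1, 0), J = (0, 1), H = (-3, -1).
1. Q is the intersection of line DH and line XJ ⇒ Q = (0, -1/4)
2. B lies on line DJ with DB:BJ = 2:3 ⇒ B = (3/5, 2/5)
3. K lies on line DQ with DK:KQ = 3:4 ⇒ K = (4/7, -3/28)
through B parallel to KJ: direction (-4/7, 31/28); meets XD at Z = (25/31, 0)
Z = X + t·(D−X) with t = 25/31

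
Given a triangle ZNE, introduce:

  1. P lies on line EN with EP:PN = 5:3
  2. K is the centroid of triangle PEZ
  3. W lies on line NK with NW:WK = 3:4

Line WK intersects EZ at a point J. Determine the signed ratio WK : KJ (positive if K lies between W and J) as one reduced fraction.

WK:KJ = 76/35

Set Z = (0, 0), N = (1, 0), E = (0, 1); any affine frame gives the same invariant.
1. P lies on line EN with EP:PN = 5:3 ⇒ P = (5/8, 3/8)
2. K is the centroid of triangle PEZ ⇒ K = (5/24, 11/24)
3. W lies on line NK with NW:WK = 3:4 ⇒ W = (37/56, 11/56)
line WK meets EZ at J = (0, 11/19)
K = W + t·(J−W) with t = 76/111, so WK:KJ = 76/111:35/111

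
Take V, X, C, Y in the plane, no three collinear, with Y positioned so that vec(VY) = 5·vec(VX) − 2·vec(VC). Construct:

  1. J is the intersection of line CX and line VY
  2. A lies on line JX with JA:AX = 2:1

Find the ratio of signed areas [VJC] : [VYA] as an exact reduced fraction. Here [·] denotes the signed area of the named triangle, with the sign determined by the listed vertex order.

Assign V = (0, 0), X = (1, 0), C = (0, 1), Y = (5, -2) — the answer is frame-independent, so this choice is without loss of generality.
1. J is the intersection of line CX and line VY ⇒ J = (5/3, -2/3)
2. A lies on line JX with JA:AX = 2:1 ⇒ A = (11/9, -2/9)
2·[VJC] = 5/3, 2·[VYA] = 4/3
[VJC]:[VYA] = 5/3:4/3 = 5/4

[VJC]:[VYA] = 5/4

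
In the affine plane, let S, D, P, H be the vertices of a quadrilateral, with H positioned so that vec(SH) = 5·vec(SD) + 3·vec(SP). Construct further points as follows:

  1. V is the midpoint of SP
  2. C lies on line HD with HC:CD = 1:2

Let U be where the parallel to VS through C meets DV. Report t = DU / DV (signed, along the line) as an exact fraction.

Set S = (0, 0), D = (1, 0), P = (0, 1), H = (5, 3); any affine frame gives the same invariant.
1. V is the midpoint of SP ⇒ V = (0, 1/2)
2. C lies on line HD with HC:CD = 1:2 ⇒ C = (11/3, 2)
through C parallel to VS: direction (0, -1/2); meets DV at U = (11/3, -4/3)
U = D + t·(V−D) with t = -8/3

t = -8/3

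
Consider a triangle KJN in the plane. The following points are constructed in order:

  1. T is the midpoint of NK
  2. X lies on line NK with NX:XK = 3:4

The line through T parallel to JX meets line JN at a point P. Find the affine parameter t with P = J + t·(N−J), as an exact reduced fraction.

Choose coordinates K = (0, 0), J = (1, 0), N = (0, 1).
1. T is the midpoint of NK ⇒ T = (0, 1/2)
2. X lies on line NK with NX:XK = 3:4 ⇒ X = (0, 4/7)
through T parallel to JX: direction (-1, 4/7); meets JN at P = (7/6, -1/6)
P = J + t·(N−J) with t = -1/6

t = -1/6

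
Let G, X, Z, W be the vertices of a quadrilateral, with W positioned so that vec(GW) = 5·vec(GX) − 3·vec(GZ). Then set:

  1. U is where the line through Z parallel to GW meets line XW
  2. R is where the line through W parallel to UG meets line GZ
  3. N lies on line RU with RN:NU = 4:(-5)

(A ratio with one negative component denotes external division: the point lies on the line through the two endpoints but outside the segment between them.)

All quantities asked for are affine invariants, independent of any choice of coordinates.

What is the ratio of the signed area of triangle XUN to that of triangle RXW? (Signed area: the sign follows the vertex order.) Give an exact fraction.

[XUN]:[RXW] = -10/3

Choose coordinates G = (0, 0), X = (1, 0), Z = (0, 1), W = (5, -3).
1. U is where the line through Z parallel to GW meets line XW ⇒ U = (-5/3, 2)
2. R is where the line through W parallel to UG meets line GZ ⇒ R = (0, 3)
3. N lies on line RU with RN:NU = 4:(-5) ⇒ N = (20/3, 7)
2·[XUN] = -30, 2·[RXW] = 9
[XUN]:[RXW] = -30:9 = -10/3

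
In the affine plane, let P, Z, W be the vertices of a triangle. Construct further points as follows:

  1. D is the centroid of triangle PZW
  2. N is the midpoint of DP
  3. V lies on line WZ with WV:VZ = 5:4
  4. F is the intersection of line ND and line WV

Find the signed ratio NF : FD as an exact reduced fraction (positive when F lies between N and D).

NF:FD = -2

Assign P = (0, 0), Z = (1, 0), W = (0, 1) — the answer is frame-independent, so this choice is without loss of generality.
1. D is the centroid of triangle PZW ⇒ D = (1/3, 1/3)
2. N is the midpoint of DP ⇒ N = (1/6, 1/6)
3. V lies on line WZ with WV:VZ = 5:4 ⇒ V = (5/9, 4/9)
4. F is the intersection of line ND and line WV ⇒ F = (1/2, 1/2)
F = N + t·(D−N) with t = 2, so NF:FD = t:(1−t) = 2:-1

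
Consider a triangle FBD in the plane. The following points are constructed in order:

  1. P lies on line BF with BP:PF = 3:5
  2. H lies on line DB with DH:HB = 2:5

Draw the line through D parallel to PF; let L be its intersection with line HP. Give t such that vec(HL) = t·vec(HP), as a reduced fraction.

t = -2/5

Work in coordinates with F = (0, 0), B = (1, 0), D = (0, 1).
1. P lies on line BF with BP:PF = 3:5 ⇒ P = (5/8, 0)
2. H lies on line DB with DH:HB = 2:5 ⇒ H = (2/7, 5/7)
through D parallel to PF: direction (-5/8, 0); meets HP at L = (3/20, 1)
L = H + t·(P−H) with t = -2/5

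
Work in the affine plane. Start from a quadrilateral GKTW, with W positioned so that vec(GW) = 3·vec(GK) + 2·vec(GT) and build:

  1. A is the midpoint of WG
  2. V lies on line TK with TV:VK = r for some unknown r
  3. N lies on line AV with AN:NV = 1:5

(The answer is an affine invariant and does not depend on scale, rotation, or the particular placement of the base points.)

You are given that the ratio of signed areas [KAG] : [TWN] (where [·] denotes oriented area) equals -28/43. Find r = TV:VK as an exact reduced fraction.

Assign G = (0, 0), K = (1, 0), T = (0, 1), W = (3, 2) — the answer is frame-independent, so this choice is without loss of generality.
1. A is the midpoint of WG ⇒ A = (3/2, 1)
2. With TV:VK = r, write λ = r/(r+1) so V = T + λ·(K−T); V is affine-linear in λ
3. N lies on line AV with AN:NV = 1:5 ⇒ N is an affine combination of earlier points and hence also affine-linear in λ
Every point depending on V is an affine combination of V and λ-independent points, so each such coordinate is linear in λ; the λ² term in each signed area is a multiple of (K−T)×(K−T) = 0, so 2·[KAG] and 2·[TWN] are each linear in λ. Evaluating at λ=0 and λ=1:
  2·[KAG] = 1,   2·[TWN] = -2/3·λ − 5/4
So [KAG]:[TWN] = (1) / (-2/3·λ − 5/4). Setting this equal to -28/43:
  1 = -28/43·(-2/3·λ − 5/4)  ⇒  λ = 3/7
Then r = λ/(1−λ) = (3/7)/(4/7) = 3/4. Check: with r = 3/4, V = (3/7, 4/7) and [KAG]:[TWN] = -28/43 as required.

r = 3/4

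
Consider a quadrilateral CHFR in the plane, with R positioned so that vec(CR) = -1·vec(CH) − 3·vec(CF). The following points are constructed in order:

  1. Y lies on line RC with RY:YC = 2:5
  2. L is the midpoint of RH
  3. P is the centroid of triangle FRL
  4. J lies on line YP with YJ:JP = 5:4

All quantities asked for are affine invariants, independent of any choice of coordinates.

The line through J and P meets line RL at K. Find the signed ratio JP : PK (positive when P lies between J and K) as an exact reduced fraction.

Choose coordinates C = (0, 0), H = (1, 0), F = (0, 1), R = (-1, -3).
1. Y lies on line RC with RY:YC = 2:5 ⇒ Y = (-5/7, -15/7)
2. L is the midpoint of RH ⇒ L = (0, -3/2)
3. P is the centroid of triangle FRL ⇒ P = (-1/3, -7/6)
4. J lies on line YP with YJ:JP = 5:4 ⇒ J = (-95/189, -605/378)
line JP meets RL at K = (-19/17, -54/17)
P = J + t·(K−J) with t = -68/247, so JP:PK = -68/247:315/247

JP:PK = -68/315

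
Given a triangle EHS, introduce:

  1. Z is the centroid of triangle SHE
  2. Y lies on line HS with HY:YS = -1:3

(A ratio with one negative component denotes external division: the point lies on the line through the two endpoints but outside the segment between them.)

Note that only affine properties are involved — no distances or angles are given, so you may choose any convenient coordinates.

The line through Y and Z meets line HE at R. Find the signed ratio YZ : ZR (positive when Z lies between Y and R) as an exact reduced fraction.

Work in coordinates with E = (0, 0), H = (1, 0), S = (0, 1).
1. Z is the centroid of triangle SHE ⇒ Z = (1/3, 1/3)
2. Y lies on line HS with HY:YS = -1:3 ⇒ Y = (3/2, -1/2)
line YZ meets HE at R = (4/5, 0)
Z = Y + t·(R−Y) with t = 5/3, so YZ:ZR = 5/3:-2/3

YZ:ZR = -5/2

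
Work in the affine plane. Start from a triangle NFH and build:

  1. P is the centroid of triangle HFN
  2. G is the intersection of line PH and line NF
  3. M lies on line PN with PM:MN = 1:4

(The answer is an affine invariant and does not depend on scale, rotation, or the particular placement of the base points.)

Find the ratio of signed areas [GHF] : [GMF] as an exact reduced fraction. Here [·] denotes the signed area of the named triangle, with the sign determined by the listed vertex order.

Set N = (0, 0), F = (1, 0), H = (0, 1); any affine frame gives the same invariant.
1. P is the centroid of triangle HFN ⇒ P = (1/3, 1/3)
2. G is the intersection of line PH and line NF ⇒ G = (1/2, 0)
3. M lies on line PN with PM:MN = 1:4 ⇒ M = (4/15, 4/15)
2·[GHF] = -1/2, 2·[GMF] = -2/15
[GHF]:[GMF] = -1/2:-2/15 = 15/4

[GHF]:[GMF] = 15/4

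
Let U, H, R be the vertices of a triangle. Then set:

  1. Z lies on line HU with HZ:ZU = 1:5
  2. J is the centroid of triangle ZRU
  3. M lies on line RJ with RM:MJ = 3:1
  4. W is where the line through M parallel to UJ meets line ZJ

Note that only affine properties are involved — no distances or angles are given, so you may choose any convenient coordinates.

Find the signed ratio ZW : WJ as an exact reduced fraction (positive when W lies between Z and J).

ZW:WJ = -5

Work in coordinates with U = (0, 0), H = (1, 0), R = (0, 1).
1. Z lies on line HU with HZ:ZU = 1:5 ⇒ Z = (5/6, 0)
2. J is the centroid of triangle ZRU ⇒ J = (5/18, 1/3)
3. M lies on line RJ with RM:MJ = 3:1 ⇒ M = (5/24, 1/2)
4. W is where the line through M parallel to UJ meets line ZJ ⇒ W = (5/36, 5/12)
W = Z + t·(J−Z) with t = 5/4, so ZW:WJ = t:(1−t) = 5/4:-1/4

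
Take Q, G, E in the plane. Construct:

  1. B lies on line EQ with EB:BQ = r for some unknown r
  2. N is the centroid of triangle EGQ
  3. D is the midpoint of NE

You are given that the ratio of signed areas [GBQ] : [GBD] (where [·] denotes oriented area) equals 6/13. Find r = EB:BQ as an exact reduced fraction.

Work in coordinates with Q = (0, 0), G = (1, 0), E = (0, 1).
1. With EB:BQ = r, write λ = r/(r+1) so B = E + λ·(Q−E); B is affine-linear in λ
2. N is the centroid of triangle EGQ ⇒ N = (1/3, 1/3)
3. D is the midpoint of NE ⇒ D = (1/6, 2/3)
Every point depending on B is an affine combination of B and λ-independent points, so each such coordinate is linear in λ; the λ² term in each signed area is a multiple of (Q−E)×(Q−E) = 0, so 2·[GBQ] and 2·[GBD] are each linear in λ. Evaluating at λ=0 and λ=1:
  2·[GBQ] = −λ + 1,   2·[GBD] = -5/6·λ + 1/6
So [GBQ]:[GBD] = (−λ + 1) / (-5/6·λ + 1/6). Setting this equal to 6/13:
  −λ + 1 = 6/13·(-5/6·λ + 1/6)  ⇒  λ = 3/2
Then r = λ/(1−λ) = (3/2)/(-1/2) = -3. Check: with r = -3, B = (0, -1/2) and [GBQ]:[GBD] = 6/13 as required.

r = -3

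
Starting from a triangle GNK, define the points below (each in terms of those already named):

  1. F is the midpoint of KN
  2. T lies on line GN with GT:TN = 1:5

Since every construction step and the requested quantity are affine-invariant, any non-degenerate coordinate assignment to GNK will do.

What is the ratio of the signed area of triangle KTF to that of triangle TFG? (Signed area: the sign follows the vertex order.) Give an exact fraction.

Assign G = (0, 0), N = (1, 0), K = (0, 1) — the answer is frame-independent, so this choice is without loss of generality.
1. F is the midpoint of KN ⇒ F = (1/2, 1/2)
2. T lies on line GN with GT:TN = 1:5 ⇒ T = (1/6, 0)
2·[KTF] = 5/12, 2·[TFG] = 1/12
[KTF]:[TFG] = 5/12:1/12 = 5

[KTF]:[TFG] = 5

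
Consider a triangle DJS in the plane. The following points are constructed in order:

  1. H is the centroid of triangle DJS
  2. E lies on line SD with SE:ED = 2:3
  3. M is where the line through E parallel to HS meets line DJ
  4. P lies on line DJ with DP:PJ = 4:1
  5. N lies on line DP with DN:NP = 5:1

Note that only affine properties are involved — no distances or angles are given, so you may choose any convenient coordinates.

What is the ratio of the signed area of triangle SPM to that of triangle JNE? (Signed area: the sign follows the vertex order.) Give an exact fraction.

[SPM]:[JNE] = 5/2

Assign D = (0, 0), J = (1, 0), S = (0, 1) — the answer is frame-independent, so this choice is without loss of generality.
1. H is the centroid of triangle DJS ⇒ H = (1/3, 1/3)
2. E lies on line SD with SE:ED = 2:3 ⇒ E = (0, 3/5)
3. M is where the line through E parallel to HS meets line DJ ⇒ M = (3/10, 0)
4. P lies on line DJ with DP:PJ = 4:1 ⇒ P = (4/5, 0)
5. N lies on line DP with DN:NP = 5:1 ⇒ N = (2/3, 0)
2·[SPM] = -1/2, 2·[JNE] = -1/5
[SPM]:[JNE] = -1/2:-1/5 = 5/2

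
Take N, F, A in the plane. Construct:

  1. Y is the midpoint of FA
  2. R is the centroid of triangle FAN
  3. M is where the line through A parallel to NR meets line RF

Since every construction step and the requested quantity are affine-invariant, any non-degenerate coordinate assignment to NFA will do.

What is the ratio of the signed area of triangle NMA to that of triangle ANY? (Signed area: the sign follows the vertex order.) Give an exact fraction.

[NMA]:[ANY] = -2/3

Work in coordinates with N = (0, 0), F = (1, 0), A = (0, 1).
1. Y is the midpoint of FA ⇒ Y = (1/2, 1/2)
2. R is the centroid of triangle FAN ⇒ R = (1/3, 1/3)
3. M is where the line through A parallel to NR meets line RF ⇒ M = (-1/3, 2/3)
2·[NMA] = -1/3, 2·[ANY] = 1/2
[NMA]:[ANY] = -1/3:1/2 = -2/3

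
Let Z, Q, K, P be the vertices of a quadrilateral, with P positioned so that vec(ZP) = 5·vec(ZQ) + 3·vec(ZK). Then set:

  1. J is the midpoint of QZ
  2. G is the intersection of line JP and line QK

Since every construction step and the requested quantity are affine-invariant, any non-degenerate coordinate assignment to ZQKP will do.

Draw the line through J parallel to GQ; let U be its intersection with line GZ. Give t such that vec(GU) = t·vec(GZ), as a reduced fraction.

t = 1/2

Work in coordinates with Z = (0, 0), Q = (1, 0), K = (0, 1), P = (5, 3).
1. J is the midpoint of QZ ⇒ J = (1/2, 0)
2. G is the intersection of line JP and line QK ⇒ G = (4/5, 1/5)
through J parallel to GQ: direction (1/5, -1/5); meets GZ at U = (2/5, 1/10)
U = G + t·(Z−G) with t = 1/2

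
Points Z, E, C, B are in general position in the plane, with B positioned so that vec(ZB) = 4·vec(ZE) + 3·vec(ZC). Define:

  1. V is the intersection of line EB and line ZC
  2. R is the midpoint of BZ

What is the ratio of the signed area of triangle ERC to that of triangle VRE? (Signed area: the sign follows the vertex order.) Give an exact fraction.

Choose coordinates Z = (0, 0), E = (1, 0), C = (0, 1), B = (4, 3).
1. V is the intersection of line EB and line ZC ⇒ V = (0, -1)
2. R is the midpoint of BZ ⇒ R = (2, 3/2)
2·[ERC] = 5/2, 2·[VRE] = -1/2
[ERC]:[VRE] = 5/2:-1/2 = -5

[ERC]:[VRE] = -5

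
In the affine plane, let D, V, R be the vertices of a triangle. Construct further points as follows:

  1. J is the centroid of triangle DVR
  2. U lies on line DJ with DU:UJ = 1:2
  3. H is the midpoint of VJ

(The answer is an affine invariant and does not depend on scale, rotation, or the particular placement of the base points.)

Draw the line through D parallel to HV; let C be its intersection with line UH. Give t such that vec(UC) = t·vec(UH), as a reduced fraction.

Assign D = (0, 0), V = (1, 0), R = (0, 1) — the answer is frame-independent, so this choice is without loss of generality.
1. J is the centroid of triangle DVR ⇒ J = (1/3, 1/3)
2. U lies on line DJ with DU:UJ = 1:2 ⇒ U = (1/9, 1/9)
3. H is the midpoint of VJ ⇒ H = (2/3, 1/6)
through D parallel to HV: direction (1/3, -1/6); meets UH at C = (-1/6, 1/12)
C = U + t·(H−U) with t = -1/2

t = -1/2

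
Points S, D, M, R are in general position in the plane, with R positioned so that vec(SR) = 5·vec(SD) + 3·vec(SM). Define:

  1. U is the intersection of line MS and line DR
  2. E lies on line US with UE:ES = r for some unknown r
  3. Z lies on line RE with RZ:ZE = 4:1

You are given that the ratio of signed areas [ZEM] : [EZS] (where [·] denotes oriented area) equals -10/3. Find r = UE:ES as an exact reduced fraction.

r = 3/4

Work in coordinates with S = (0, 0), D = (1, 0), M = (0, 1), R = (5, 3).
1. U is the intersection of line MS and line DR ⇒ U = (0, -3/4)
2. With UE:ES = r, write λ = r/(r+1) so E = U + λ·(S−U); E is affine-linear in λ
3. Z lies on line RE with RZ:ZE = 4:1 ⇒ Z is an affine combination of earlier points and hence also affine-linear in λ
Every point depending on E is an affine combination of E and λ-independent points, so each such coordinate is linear in λ; the λ² term in each signed area is a multiple of (S−U)×(S−U) = 0, so 2·[ZEM] and 2·[EZS] are each linear in λ. Evaluating at λ=0 and λ=1:
  2·[ZEM] = 3/4·λ − 7/4,   2·[EZS] = -3/4·λ + 3/4
So [ZEM]:[EZS] = (3/4·λ − 7/4) / (-3/4·λ + 3/4). Setting this equal to -10/3:
  3/4·λ − 7/4 = -10/3·(-3/4·λ + 3/4)  ⇒  λ = 3/7
Then r = λ/(1−λ) = (3/7)/(4/7) = 3/4. Check: with r = 3/4, E = (0, -3/7) and [ZEM]:[EZS] = -10/3 as required.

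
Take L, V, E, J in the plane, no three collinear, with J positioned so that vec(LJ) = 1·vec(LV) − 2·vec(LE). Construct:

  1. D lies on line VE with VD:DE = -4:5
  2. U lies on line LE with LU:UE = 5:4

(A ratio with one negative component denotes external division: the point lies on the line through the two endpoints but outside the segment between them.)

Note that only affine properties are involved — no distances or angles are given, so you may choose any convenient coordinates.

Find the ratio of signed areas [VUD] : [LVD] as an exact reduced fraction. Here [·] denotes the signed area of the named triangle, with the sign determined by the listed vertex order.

[VUD]:[LVD] = -4/9

Set L = (0, 0), V = (1, 0), E = (0, 1), J = (1, -2); any affine frame gives the same invariant.
1. D lies on line VE with VD:DE = -4:5 ⇒ D = (5, -4)
2. U lies on line LE with LU:UE = 5:4 ⇒ U = (0, 5/9)
2·[VUD] = 16/9, 2·[LVD] = -4
[VUD]:[LVD] = 16/9:-4 = -4/9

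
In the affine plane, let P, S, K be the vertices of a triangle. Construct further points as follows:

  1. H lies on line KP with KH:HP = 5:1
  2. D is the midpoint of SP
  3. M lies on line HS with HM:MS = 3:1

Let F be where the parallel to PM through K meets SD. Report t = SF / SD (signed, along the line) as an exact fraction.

t = 38

Set P = (0, 0), S = (1, 0), K = (0, 1); any affine frame gives the same invariant.
1. H lies on line KP with KH:HP = 5:1 ⇒ H = (0, 1/6)
2. D is the midpoint of SP ⇒ D = (1/2, 0)
3. M lies on line HS with HM:MS = 3:1 ⇒ M = (3/4, 1/24)
through K parallel to PM: direction (3/4, 1/24); meets SD at F = (-18, 0)
F = S + t·(D−S) with t = 38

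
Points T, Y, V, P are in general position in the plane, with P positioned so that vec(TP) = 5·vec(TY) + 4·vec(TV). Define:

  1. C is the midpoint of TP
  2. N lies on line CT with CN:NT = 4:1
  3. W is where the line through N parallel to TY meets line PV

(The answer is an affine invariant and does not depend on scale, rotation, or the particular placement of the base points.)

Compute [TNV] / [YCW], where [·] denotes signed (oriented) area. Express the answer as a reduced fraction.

[TNV]:[YCW] = 5/46

Work in coordinates with T = (0, 0), Y = (1, 0), V = (0, 1), P = (5, 4).
1. C is the midpoint of TP ⇒ C = (5/2, 2)
2. N lies on line CT with CN:NT = 4:1 ⇒ N = (1/2, 2/5)
3. W is where the line through N parallel to TY meets line PV ⇒ W = (-1, 2/5)
2·[TNV] = 1/2, 2·[YCW] = 23/5
[TNV]:[YCW] = 1/2:23/5 = 5/46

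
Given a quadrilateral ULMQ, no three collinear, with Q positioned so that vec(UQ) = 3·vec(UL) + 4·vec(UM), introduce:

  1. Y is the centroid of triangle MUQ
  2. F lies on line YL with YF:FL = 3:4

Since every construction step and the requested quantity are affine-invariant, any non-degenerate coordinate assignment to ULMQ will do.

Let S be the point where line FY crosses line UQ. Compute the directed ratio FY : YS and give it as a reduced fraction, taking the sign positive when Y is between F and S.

Assign U = (0, 0), L = (1, 0), M = (0, 1), Q = (3, 4) — the answer is frame-independent, so this choice is without loss of generality.
1. Y is the centroid of triangle MUQ ⇒ Y = (1, 5/3)
2. F lies on line YL with YF:FL = 3:4 ⇒ F = (1, 20/21)
line FY meets UQ at S = (1, 4/3)
Y = F + t·(S−F) with t = 15/8, so FY:YS = 15/8:-7/8

FY:YS = -15/7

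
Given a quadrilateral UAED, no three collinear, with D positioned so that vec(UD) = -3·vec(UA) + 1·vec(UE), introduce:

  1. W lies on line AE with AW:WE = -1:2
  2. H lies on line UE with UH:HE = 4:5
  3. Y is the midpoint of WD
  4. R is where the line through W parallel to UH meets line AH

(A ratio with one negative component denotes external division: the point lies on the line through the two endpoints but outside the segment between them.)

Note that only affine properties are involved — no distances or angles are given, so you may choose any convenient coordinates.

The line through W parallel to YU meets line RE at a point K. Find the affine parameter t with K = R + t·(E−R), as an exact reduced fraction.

Set U = (0, 0), A = (1, 0), E = (0, 1), D = (-3, 1); any affine frame gives the same invariant.
1. W lies on line AE with AW:WE = -1:2 ⇒ W = (2, -1)
2. H lies on line UE with UH:HE = 4:5 ⇒ H = (0, 4/9)
3. Y is the midpoint of WD ⇒ Y = (-1/2, 0)
4. R is where the line through W parallel to UH meets line AH ⇒ R = (2, -4/9)
through W parallel to YU: direction (1/2, 0); meets RE at K = (36/13, -1)
K = R + t·(E−R) with t = -5/13

t = -5/13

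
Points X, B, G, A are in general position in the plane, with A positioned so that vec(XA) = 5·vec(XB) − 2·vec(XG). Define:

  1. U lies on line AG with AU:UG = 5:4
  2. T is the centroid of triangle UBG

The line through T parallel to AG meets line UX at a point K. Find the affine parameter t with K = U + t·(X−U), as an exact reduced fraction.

Choose coordinates X = (0, 0), B = (1, 0), G = (0, 1), A = (5, -2).
1. U lies on line AG with AU:UG = 5:4 ⇒ U = (20/9, -1/3)
2. T is the centroid of triangle UBG ⇒ T = (29/27, 2/9)
through T parallel to AG: direction (-5, 3); meets UX at K = (52/27, -13/45)
K = U + t·(X−U) with t = 2/15

t = 2/15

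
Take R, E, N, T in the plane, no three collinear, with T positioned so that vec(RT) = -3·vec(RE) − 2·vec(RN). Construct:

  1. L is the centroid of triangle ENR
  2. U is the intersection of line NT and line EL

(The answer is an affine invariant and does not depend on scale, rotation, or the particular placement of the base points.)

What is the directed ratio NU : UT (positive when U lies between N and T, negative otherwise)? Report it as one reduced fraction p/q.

Work in coordinates with R = (0, 0), E = (1, 0), N = (0, 1), T = (-3, -2).
1. L is the centroid of triangle ENR ⇒ L = (1/3, 1/3)
2. U is the intersection of line NT and line EL ⇒ U = (-1/3, 2/3)
U = N + t·(T−N) with t = 1/9, so NU:UT = t:(1−t) = 1/9:8/9

NU:UT = 1/8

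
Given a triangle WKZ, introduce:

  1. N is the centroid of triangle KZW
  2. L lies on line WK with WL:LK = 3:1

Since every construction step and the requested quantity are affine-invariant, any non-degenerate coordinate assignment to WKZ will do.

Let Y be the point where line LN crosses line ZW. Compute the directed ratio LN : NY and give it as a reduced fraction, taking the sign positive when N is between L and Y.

LN:NY = 5/4

Work in coordinates with W = (0, 0), K = (1, 0), Z = (0, 1).
1. N is the centroid of triangle KZW ⇒ N = (1/3, 1/3)
2. L lies on line WK with WL:LK = 3:1 ⇒ L = (3/4, 0)
line LN meets ZW at Y = (0, 3/5)
N = L + t·(Y−L) with t = 5/9, so LN:NY = 5/9:4/9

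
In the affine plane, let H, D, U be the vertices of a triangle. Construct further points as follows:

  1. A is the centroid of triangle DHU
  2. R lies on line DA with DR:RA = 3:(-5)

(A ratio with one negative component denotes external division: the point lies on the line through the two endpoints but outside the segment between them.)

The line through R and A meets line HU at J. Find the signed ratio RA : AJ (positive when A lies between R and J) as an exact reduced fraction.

Choose coordinates H = (0, 0), D = (1, 0), U = (0, 1).
1. A is the centroid of triangle DHU ⇒ A = (1/3, 1/3)
2. R lies on line DA with DR:RA = 3:(-5) ⇒ R = (2, -1/2)
line RA meets HU at J = (0, 1/2)
A = R + t·(J−R) with t = 5/6, so RA:AJ = 5/6:1/6

RA:AJ = 5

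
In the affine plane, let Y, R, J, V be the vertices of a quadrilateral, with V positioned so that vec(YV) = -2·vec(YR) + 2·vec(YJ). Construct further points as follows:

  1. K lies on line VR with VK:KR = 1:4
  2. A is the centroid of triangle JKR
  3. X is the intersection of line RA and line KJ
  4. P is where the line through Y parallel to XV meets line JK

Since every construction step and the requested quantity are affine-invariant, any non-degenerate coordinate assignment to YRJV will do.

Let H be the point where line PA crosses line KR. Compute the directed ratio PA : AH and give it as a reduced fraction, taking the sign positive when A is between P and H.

PA:AH = -35/2

Choose coordinates Y = (0, 0), R = (1, 0), J = (0, 1), V = (-2, 2).
1. K lies on line VR with VK:KR = 1:4 ⇒ K = (-7/5, 8/5)
2. A is the centroid of triangle JKR ⇒ A = (-2/15, 13/15)
3. X is the intersection of line RA and line KJ ⇒ X = (-7/10, 13/10)
4. P is where the line through Y parallel to XV meets line JK ⇒ P = (-91/10, 49/10)
line PA meets KR at H = (-113/175, 192/175)
A = P + t·(H−P) with t = 35/33, so PA:AH = 35/33:-2/33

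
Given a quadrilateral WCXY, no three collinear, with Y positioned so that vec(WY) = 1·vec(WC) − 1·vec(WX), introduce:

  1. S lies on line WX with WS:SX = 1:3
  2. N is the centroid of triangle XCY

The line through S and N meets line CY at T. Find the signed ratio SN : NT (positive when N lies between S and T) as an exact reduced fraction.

Set W = (0, 0), C = (1, 0), X = (0, 1), Y = (1, -1); any affine frame gives the same invariant.
1. S lies on line WX with WS:SX = 1:3 ⇒ S = (0, 1/4)
2. N is the centroid of triangle XCY ⇒ N = (2/3, 0)
line SN meets CY at T = (1, -1/8)
N = S + t·(T−S) with t = 2/3, so SN:NT = 2/3:1/3

SN:NT = 2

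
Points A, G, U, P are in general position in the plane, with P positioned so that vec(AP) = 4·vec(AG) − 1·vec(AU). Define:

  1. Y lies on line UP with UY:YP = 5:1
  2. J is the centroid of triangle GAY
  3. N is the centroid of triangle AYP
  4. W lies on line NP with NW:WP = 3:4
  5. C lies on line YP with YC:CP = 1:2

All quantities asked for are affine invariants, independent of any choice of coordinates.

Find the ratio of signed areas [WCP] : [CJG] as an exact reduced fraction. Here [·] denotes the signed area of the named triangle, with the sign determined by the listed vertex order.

Assign A = (0, 0), G = (1, 0), U = (0, 1), P = (4, -1) — the answer is frame-independent, so this choice is without loss of generality.
1. Y lies on line UP with UY:YP = 5:1 ⇒ Y = (10/3, -2/3)
2. J is the centroid of triangle GAY ⇒ J = (13/9, -2/9)
3. N is the centroid of triangle AYP ⇒ N = (22/9, -5/9)
4. W lies on line NP with NW:WP = 3:4 ⇒ W = (28/9, -47/63)
5. C lies on line YP with YC:CP = 1:2 ⇒ C = (32/9, -7/9)
2·[WCP] = -16/189, 2·[CJG] = -2/9
[WCP]:[CJG] = -16/189:-2/9 = 8/21

[WCP]:[CJG] = 8/21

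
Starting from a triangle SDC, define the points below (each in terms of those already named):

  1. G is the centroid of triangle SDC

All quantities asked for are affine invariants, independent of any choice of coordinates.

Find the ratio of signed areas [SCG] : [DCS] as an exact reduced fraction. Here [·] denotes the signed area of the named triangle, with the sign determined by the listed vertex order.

[SCG]:[DCS] = -1/3

Assign S = (0, 0), D = (1, 0), C = (0, 1) — the answer is frame-independent, so this choice is without loss of generality.
1. G is the centroid of triangle SDC ⇒ G = (1/3, 1/3)
2·[SCG] = -1/3, 2·[DCS] = 1
[SCG]:[DCS] = -1/3:1 = -1/3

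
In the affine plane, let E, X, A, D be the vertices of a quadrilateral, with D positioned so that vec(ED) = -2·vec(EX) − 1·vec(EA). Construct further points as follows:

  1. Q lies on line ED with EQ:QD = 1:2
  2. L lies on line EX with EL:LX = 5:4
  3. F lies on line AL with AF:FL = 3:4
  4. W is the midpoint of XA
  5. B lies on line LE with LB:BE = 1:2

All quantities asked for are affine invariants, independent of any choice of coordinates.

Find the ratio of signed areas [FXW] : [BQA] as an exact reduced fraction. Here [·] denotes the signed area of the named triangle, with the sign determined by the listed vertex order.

[FXW]:[BQA] = -27/329

Set E = (0, 0), X = (1, 0), A = (0, 1), D = (-2, -1); any affine frame gives the same invariant.
1. Q lies on line ED with EQ:QD = 1:2 ⇒ Q = (-2/3, -1/3)
2. L lies on line EX with EL:LX = 5:4 ⇒ L = (5/9, 0)
3. F lies on line AL with AF:FL = 3:4 ⇒ F = (5/21, 4/7)
4. W is the midpoint of XA ⇒ W = (1/2, 1/2)
5. B lies on line LE with LB:BE = 1:2 ⇒ B = (10/27, 0)
2·[FXW] = 2/21, 2·[BQA] = -94/81
[FXW]:[BQA] = 2/21:-94/81 = -27/329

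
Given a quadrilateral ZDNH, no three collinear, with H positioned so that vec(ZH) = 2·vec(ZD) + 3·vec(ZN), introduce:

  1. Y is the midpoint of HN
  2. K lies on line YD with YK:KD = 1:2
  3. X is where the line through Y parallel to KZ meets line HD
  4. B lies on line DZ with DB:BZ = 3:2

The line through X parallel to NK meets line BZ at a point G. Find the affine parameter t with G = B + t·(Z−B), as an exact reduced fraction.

Choose coordinates Z = (0, 0), D = (1, 0), N = (0, 1), H = (2, 3).
1. Y is the midpoint of HN ⇒ Y = (1, 2)
2. K lies on line YD with YK:KD = 1:2 ⇒ K = (1, 4/3)
3. X is where the line through Y parallel to KZ meets line HD ⇒ X = (11/5, 18/5)
4. B lies on line DZ with DB:BZ = 3:2 ⇒ B = (2/5, 0)
through X parallel to NK: direction (1, 1/3); meets BZ at G = (-43/5, 0)
G = B + t·(Z−B) with t = 45/2

t = 45/2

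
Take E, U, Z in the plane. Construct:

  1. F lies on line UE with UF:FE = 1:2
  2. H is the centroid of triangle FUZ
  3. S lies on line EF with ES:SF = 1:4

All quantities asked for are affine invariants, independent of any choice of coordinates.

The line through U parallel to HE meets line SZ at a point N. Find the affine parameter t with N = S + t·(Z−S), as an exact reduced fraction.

Choose coordinates E = (0, 0), U = (1, 0), Z = (0, 1).
1. F lies on line UE with UF:FE = 1:2 ⇒ F = (2/3, 0)
2. H is the centroid of triangle FUZ ⇒ H = (5/9, 1/3)
3. S lies on line EF with ES:SF = 1:4 ⇒ S = (2/15, 0)
through U parallel to HE: direction (-5/9, -1/3); meets SZ at N = (16/81, -13/27)
N = S + t·(Z−S) with t = -13/27

t = -13/27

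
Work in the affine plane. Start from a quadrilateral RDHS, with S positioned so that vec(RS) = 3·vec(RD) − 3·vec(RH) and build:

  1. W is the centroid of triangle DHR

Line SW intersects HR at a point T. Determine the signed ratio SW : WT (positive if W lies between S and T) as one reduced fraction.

Assign R = (0, 0), D = (1, 0), H = (0, 1), S = (3, -3) — the answer is frame-independent, so this choice is without loss of generality.
1. W is the centroid of triangle DHR ⇒ W = (1/3, 1/3)
line SW meets HR at T = (0, 3/4)
W = S + t·(T−S) with t = 8/9, so SW:WT = 8/9:1/9

SW:WT = 8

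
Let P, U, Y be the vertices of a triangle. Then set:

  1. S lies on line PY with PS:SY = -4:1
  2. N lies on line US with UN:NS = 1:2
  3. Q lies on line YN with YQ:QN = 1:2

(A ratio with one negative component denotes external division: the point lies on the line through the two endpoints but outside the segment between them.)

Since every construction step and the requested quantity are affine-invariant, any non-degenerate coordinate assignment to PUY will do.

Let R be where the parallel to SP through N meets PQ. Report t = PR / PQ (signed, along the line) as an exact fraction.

t = 3

Set P = (0, 0), U = (1, 0), Y = (0, 1); any affine frame gives the same invariant.
1. S lies on line PY with PS:SY = -4:1 ⇒ S = (0, 4/3)
2. N lies on line US with UN:NS = 1:2 ⇒ N = (2/3, 4/9)
3. Q lies on line YN with YQ:QN = 1:2 ⇒ Q = (2/9, 22/27)
through N parallel to SP: direction (0, -4/3); meets PQ at R = (2/3, 22/9)
R = P + t·(Q−P) with t = 3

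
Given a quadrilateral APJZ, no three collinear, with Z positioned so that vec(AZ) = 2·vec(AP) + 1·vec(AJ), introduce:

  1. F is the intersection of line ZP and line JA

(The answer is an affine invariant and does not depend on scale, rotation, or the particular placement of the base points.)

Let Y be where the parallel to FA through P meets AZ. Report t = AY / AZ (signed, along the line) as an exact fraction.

t = 1/2

Set A = (0, 0), P = (1, 0), J = (0, 1), Z = (2, 1); any affine frame gives the same invariant.
1. F is the intersection of line ZP and line JA ⇒ F = (0, -1)
through P parallel to FA: direction (0, 1); meets AZ at Y = (1, 1/2)
Y = A + t·(Z−A) with t = 1/2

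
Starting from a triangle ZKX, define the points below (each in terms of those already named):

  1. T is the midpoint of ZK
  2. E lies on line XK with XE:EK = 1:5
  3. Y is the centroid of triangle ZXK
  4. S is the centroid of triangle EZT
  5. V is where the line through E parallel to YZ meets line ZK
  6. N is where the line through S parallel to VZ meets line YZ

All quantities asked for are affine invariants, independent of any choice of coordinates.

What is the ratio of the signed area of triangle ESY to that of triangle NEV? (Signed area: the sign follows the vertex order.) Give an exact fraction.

Set Z = (0, 0), K = (1, 0), X = (0, 1); any affine frame gives the same invariant.
1. T is the midpoint of ZK ⇒ T = (1/2, 0)
2. E lies on line XK with XE:EK = 1:5 ⇒ E = (1/6, 5/6)
3. Y is the centroid of triangle ZXK ⇒ Y = (1/3, 1/3)
4. S is the centroid of triangle EZT ⇒ S = (2/9, 5/18)
5. V is where the line through E parallel to YZ meets line ZK ⇒ V = (-2/3, 0)
6. N is where the line through S parallel to VZ meets line YZ ⇒ N = (5/18, 5/18)
2·[ESY] = 7/108, 2·[NEV] = 5/9
[ESY]:[NEV] = 7/108:5/9 = 7/60

[ESY]:[NEV] = 7/60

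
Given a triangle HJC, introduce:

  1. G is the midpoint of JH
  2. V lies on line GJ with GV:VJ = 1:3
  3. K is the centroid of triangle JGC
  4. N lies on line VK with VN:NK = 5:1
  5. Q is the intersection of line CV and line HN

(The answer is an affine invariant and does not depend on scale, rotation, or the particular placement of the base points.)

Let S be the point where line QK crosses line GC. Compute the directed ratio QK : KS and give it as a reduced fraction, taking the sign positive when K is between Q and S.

Work in coordinates with H = (0, 0), J = (1, 0), C = (0, 1).
1. G is the midpoint of JH ⇒ G = (1/2, 0)
2. V lies on line GJ with GV:VJ = 1:3 ⇒ V = (5/8, 0)
3. K is the centroid of triangle JGC ⇒ K = (1/2, 1/3)
4. N lies on line VK with VN:NK = 5:1 ⇒ N = (25/48, 5/18)
5. Q is the intersection of line CV and line HN ⇒ Q = (15/32, 1/4)
line QK meets GC at S = (3/7, 1/7)
K = Q + t·(S−Q) with t = -7/9, so QK:KS = -7/9:16/9

QK:KS = -7/16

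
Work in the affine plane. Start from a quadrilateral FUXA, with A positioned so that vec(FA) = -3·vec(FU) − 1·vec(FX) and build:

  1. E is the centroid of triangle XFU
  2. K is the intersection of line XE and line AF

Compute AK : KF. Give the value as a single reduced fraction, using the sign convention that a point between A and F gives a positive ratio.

AK:KF = -8

Set F = (0, 0), U = (1, 0), X = (0, 1), A = (-3, -1); any affine frame gives the same invariant.
1. E is the centroid of triangle XFU ⇒ E = (1/3, 1/3)
2. K is the intersection of line XE and line AF ⇒ K = (3/7, 1/7)
K = A + t·(F−A) with t = 8/7, so AK:KF = t:(1−t) = 8/7:-1/7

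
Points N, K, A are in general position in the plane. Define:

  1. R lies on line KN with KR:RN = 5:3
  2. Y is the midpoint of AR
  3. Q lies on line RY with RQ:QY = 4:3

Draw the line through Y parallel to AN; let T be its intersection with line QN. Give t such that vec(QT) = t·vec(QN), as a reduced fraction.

Work in coordinates with N = (0, 0), K = (1, 0), A = (0, 1).
1. R lies on line KN with KR:RN = 5:3 ⇒ R = (3/8, 0)
2. Y is the midpoint of AR ⇒ Y = (3/16, 1/2)
3. Q lies on line RY with RQ:QY = 4:3 ⇒ Q = (15/56, 2/7)
through Y parallel to AN: direction (0, -1); meets QN at T = (3/16, 1/5)
T = Q + t·(N−Q) with t = 3/10

t = 3/10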